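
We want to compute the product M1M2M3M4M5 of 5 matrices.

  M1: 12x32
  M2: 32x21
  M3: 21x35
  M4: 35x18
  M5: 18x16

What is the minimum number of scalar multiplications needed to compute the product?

Adjacent pairs: M1M2 = 12·32·21 = 8064; M2M3 = 32·21·35 = 23520; M3M4 = 21·35·18 = 13230; M4M5 = 35·18·16 = 10080.
Length 3: M1..M3: k=1: 0+23520+12·32·35=36960; k=2: 8064+0+12·21·35=16884 → min 16884 | M2..M4: k=2: 0+13230+32·21·18=25326; k=3: 23520+0+32·35·18=43680 → min 25326 | M3..M5: k=3: 0+10080+21·35·16=21840; k=4: 13230+0+21·18·16=19278 → min 19278.
Length 4: M1..M4: k=1: 0+25326+12·32·18=32238; k=2: 8064+13230+12·21·18=25830; k=3: 16884+0+12·35·18=24444 → min 24444 | M2..M5: k=2: 0+19278+32·21·16=30030; k=3: 23520+10080+32·35·16=51520; k=4: 25326+0+32·18·16=34542 → min 30030.
Length 5: M1..M5: k=1: 0+30030+12·32·16=36174; k=2: 8064+19278+12·21·16=31374; k=3: 16884+10080+12·35·16=33684; k=4: 24444+0+12·18·16=27900 → min 27900.
Optimal order: ((((M1M2)M3)M4)M5) with cost 27900.

27900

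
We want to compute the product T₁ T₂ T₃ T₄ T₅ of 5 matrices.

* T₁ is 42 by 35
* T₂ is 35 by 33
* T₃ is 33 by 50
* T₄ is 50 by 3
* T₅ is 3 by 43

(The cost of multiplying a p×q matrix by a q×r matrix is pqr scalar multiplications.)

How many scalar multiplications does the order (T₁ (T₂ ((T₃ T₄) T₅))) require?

(T₃ T₄): 33×50 by 50×3 → 33×3, cost 33·50·3 = 4950
((T₃ T₄) T₅): 33×3 by 3×43 → 33×43, cost 33·3·43 = 4257; cumulative 9207
(T₂ ((T₃ T₄) T₅)): 35×33 by 33×43 → 35×43, cost 35·33·43 = 49665; cumulative 58872
(T₁ (T₂ ((T₃ T₄) T₅))): 42×35 by 35×43 → 42×43, cost 42·35·43 = 63210; cumulative 122082
Total: 122082 scalar multiplications.

122082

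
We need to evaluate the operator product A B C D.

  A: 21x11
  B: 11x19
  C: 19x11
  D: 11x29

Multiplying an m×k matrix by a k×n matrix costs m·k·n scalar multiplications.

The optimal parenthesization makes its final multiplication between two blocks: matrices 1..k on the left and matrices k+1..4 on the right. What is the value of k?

3

Adjacent pairs: AB = 21·11·19 = 4389; BC = 11·19·11 = 2299; CD = 19·11·29 = 6061.
Length 3: A..C: k=1: 0+2299+21·11·11=4840; k=2: 4389+0+21·19·11=8778 → min 4840 | B..D: k=2: 0+6061+11·19·29=12122; k=3: 2299+0+11·11·29=5808 → min 5808.
Top-level splits: k=1: (A..A)·(B..D) → 0+5808+21·11·29 = 12507; k=2: (A..B)·(C..D) → 4389+6061+21·19·29 = 22021; k=3: (A..C)·(D..D) → 4840+0+21·11·29 = 11539.
Best split is after C, i.e. k = 3.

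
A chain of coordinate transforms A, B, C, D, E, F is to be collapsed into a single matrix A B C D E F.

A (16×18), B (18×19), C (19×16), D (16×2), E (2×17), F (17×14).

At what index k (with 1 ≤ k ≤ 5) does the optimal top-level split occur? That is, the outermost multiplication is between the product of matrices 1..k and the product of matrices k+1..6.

4

Adjacent pairs: AB = 16·18·19 = 5472; BC = 18·19·16 = 5472; CD = 19·16·2 = 608; DE = 16·2·17 = 544; EF = 2·17·14 = 476.
Length 3: A..C: k=1: 0+5472+16·18·16=10080; k=2: 5472+0+16·19·16=10336 → min 10080 | B..D: k=2: 0+608+18·19·2=1292; k=3: 5472+0+18·16·2=6048 → min 1292 | C..E: k=3: 0+544+19·16·17=5712; k=4: 608+0+19·2·17=1254 → min 1254 | D..F: k=4: 0+476+16·2·14=924; k=5: 544+0+16·17·14=4352 → min 924.
Length 4: A..D: k=1: 0+1292+16·18·2=1868; k=2: 5472+608+16·19·2=6688; k=3: 10080+0+16·16·2=10592 → min 1868 | B..E: k=2: 0+1254+18·19·17=7068; k=3: 5472+544+18·16·17=10912; k=4: 1292+0+18·2·17=1904 → min 1904 | C..F: k=3: 0+924+19·16·14=5180; k=4: 608+476+19·2·14=1616; k=5: 1254+0+19·17·14=5776 → min 1616.
Length 5: A..E: k=1: 0+1904+16·18·17=6800; k=2: 5472+1254+16·19·17=11894; k=3: 10080+544+16·16·17=14976; k=4: 1868+0+16·2·17=2412 → min 2412 | B..F: k=2: 0+1616+18·19·14=6404; k=3: 5472+924+18·16·14=10428; k=4: 1292+476+18·2·14=2272; k=5: 1904+0+18·17·14=6188 → min 2272.
Top-level splits: k=1: (A..A)·(B..F) → 0+2272+16·18·14 = 6304; k=2: (A..B)·(C..F) → 5472+1616+16·19·14 = 11344; k=3: (A..C)·(D..F) → 10080+924+16·16·14 = 14588; k=4: (A..D)·(E..F) → 1868+476+16·2·14 = 2792; k=5: (A..E)·(F..F) → 2412+0+16·17·14 = 6220.
Best split is after D, i.e. k = 4.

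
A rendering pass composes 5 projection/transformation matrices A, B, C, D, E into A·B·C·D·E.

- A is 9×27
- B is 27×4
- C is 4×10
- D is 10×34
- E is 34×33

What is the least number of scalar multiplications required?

8008

Adjacent pairs: AB = 9·27·4 = 972; BC = 27·4·10 = 1080; CD = 4·10·34 = 1360; DE = 10·34·33 = 11220.
Length 3: A..C: k=1: 0+1080+9·27·10=3510; k=2: 972+0+9·4·10=1332 → min 1332 | B..D: k=2: 0+1360+27·4·34=5032; k=3: 1080+0+27·10·34=10260 → min 5032 | C..E: k=3: 0+11220+4·10·33=12540; k=4: 1360+0+4·34·33=5848 → min 5848.
Length 4: A..D: k=1: 0+5032+9·27·34=13294; k=2: 972+1360+9·4·34=3556; k=3: 1332+0+9·10·34=4392 → min 3556 | B..E: k=2: 0+5848+27·4·33=9412; k=3: 1080+11220+27·10·33=21210; k=4: 5032+0+27·34·33=35326 → min 9412.
Length 5: A..E: k=1: 0+9412+9·27·33=17431; k=2: 972+5848+9·4·33=8008; k=3: 1332+11220+9·10·33=15522; k=4: 3556+0+9·34·33=13654 → min 8008.
Optimal order: ((A·B)·((C·D)·E)) with cost 8008.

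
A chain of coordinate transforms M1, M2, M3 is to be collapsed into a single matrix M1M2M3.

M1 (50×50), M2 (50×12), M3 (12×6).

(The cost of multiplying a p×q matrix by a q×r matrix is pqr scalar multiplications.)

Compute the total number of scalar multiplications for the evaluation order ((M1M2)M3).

(M1M2): 50×50 by 50×12 → 50×12, cost 50·50·12 = 30000
((M1M2)M3): 50×12 by 12×6 → 50×6, cost 50·12·6 = 3600; cumulative 33600
Total: 33600 scalar multiplications.

33600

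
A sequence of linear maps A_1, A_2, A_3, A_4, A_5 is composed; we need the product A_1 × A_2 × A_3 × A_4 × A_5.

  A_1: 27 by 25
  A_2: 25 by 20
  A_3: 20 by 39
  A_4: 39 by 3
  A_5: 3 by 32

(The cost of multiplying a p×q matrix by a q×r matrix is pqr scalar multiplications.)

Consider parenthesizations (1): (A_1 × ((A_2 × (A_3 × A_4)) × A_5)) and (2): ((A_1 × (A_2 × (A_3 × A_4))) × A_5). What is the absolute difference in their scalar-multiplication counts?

Order (1) = (A_1 × ((A_2 × (A_3 × A_4)) × A_5)): (A_3 × A_4): 20×39 by 39×3 → 20×3, cost 20·39·3 = 2340; (A_2 × (A_3 × A_4)): 25×20 by 20×3 → 25×3, cost 25·20·3 = 1500; cumulative 3840; ((A_2 × (A_3 × A_4)) × A_5): 25×3 by 3×32 → 25×32, cost 25·3·32 = 2400; cumulative 6240; (A_1 × ((A_2 × (A_3 × A_4)) × A_5)): 27×25 by 25×32 → 27×32, cost 27·25·32 = 21600; cumulative 27840. Total 27840.
Order (2) = ((A_1 × (A_2 × (A_3 × A_4))) × A_5): (A_3 × A_4): 20×39 by 39×3 → 20×3, cost 20·39·3 = 2340; (A_2 × (A_3 × A_4)): 25×20 by 20×3 → 25×3, cost 25·20·3 = 1500; cumulative 3840; (A_1 × (A_2 × (A_3 × A_4))): 27×25 by 25×3 → 27×3, cost 27·25·3 = 2025; cumulative 5865; ((A_1 × (A_2 × (A_3 × A_4))) × A_5): 27×3 by 3×32 → 27×32, cost 27·3·32 = 2592; cumulative 8457. Total 8457.
Difference: |27840 − 8457| = 19383.

19383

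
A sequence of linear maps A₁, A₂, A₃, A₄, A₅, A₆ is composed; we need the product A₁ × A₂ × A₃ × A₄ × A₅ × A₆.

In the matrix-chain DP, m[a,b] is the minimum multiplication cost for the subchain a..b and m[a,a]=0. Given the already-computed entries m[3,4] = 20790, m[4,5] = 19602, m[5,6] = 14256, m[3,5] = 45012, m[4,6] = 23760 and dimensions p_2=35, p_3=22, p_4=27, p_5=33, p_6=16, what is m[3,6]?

36080

m[3,6] = min over k∈[3,5] of m[3,k]+m[k+1,6]+p_{2}·p_k·p_{6}.
k=3: 0 + 23760 + 35·22·16 = 36080; k=4: 20790 + 14256 + 35·27·16 = 50166; k=5: 45012 + 0 + 35·33·16 = 63492.
Minimum: 36080 at k=3.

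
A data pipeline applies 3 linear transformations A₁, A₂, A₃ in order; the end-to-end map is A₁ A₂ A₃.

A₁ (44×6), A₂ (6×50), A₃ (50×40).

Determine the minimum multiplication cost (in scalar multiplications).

Order (A₁ (A₂ A₃)): (A₂ A₃): 6×50 by 50×40 → 6×40, cost 6·50·40 = 12000; (A₁ (A₂ A₃)): 44×6 by 6×40 → 44×40, cost 44·6·40 = 10560; cumulative 22560. Total 22560.
Order ((A₁ A₂) A₃): (A₁ A₂): 44×6 by 6×50 → 44×50, cost 44·6·50 = 13200; ((A₁ A₂) A₃): 44×50 by 50×40 → 44×40, cost 44·50·40 = 88000; cumulative 101200. Total 101200.
Minimum: 22560.

22560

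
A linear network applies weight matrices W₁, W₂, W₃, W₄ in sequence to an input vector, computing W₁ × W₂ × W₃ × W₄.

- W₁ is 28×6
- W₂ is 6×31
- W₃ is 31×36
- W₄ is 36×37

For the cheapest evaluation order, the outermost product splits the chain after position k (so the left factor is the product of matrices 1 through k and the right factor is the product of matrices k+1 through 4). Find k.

1

Adjacent pairs: W₁W₂ = 28·6·31 = 5208; W₂W₃ = 6·31·36 = 6696; W₃W₄ = 31·36·37 = 41292.
Length 3: W₁..W₃: k=1: 0+6696+28·6·36=12744; k=2: 5208+0+28·31·36=36456 → min 12744 | W₂..W₄: k=2: 0+41292+6·31·37=48174; k=3: 6696+0+6·36·37=14688 → min 14688.
Top-level splits: k=1: (W₁..W₁)·(W₂..W₄) → 0+14688+28·6·37 = 20904; k=2: (W₁..W₂)·(W₃..W₄) → 5208+41292+28·31·37 = 78616; k=3: (W₁..W₃)·(W₄..W₄) → 12744+0+28·36·37 = 50040.
Best split is after W₁, i.e. k = 1.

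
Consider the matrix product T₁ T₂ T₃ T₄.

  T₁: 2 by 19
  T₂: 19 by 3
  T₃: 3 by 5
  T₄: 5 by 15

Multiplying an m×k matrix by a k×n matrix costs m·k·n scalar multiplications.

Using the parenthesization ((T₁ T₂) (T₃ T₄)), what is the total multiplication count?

(T₁ T₂): 2×19 by 19×3 → 2×3, cost 2·19·3 = 114
(T₃ T₄): 3×5 by 5×15 → 3×15, cost 3·5·15 = 225
((T₁ T₂) (T₃ T₄)): 2×3 by 3×15 → 2×15, cost 2·3·15 = 90; cumulative 429
Total: 429 scalar multiplications.

429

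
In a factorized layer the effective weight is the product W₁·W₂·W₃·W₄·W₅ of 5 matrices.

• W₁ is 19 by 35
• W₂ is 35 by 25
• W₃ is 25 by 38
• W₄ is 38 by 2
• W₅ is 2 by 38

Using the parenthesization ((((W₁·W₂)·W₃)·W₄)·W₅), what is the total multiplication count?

37563

(W₁·W₂): 19×35 by 35×25 → 19×25, cost 19·35·25 = 16625
((W₁·W₂)·W₃): 19×25 by 25×38 → 19×38, cost 19·25·38 = 18050; cumulative 34675
(((W₁·W₂)·W₃)·W₄): 19×38 by 38×2 → 19×2, cost 19·38·2 = 1444; cumulative 36119
((((W₁·W₂)·W₃)·W₄)·W₅): 19×2 by 2×38 → 19×38, cost 19·2·38 = 1444; cumulative 37563
Total: 37563 scalar multiplications.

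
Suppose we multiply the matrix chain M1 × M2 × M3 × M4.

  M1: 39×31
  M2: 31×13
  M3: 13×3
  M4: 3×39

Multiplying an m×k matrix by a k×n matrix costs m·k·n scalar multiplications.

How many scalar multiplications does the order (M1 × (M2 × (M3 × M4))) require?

64389

(M3 × M4): 13×3 by 3×39 → 13×39, cost 13·3·39 = 1521
(M2 × (M3 × M4)): 31×13 by 13×39 → 31×39, cost 31·13·39 = 15717; cumulative 17238
(M1 × (M2 × (M3 × M4))): 39×31 by 31×39 → 39×39, cost 39·31·39 = 47151; cumulative 64389
Total: 64389 scalar multiplications.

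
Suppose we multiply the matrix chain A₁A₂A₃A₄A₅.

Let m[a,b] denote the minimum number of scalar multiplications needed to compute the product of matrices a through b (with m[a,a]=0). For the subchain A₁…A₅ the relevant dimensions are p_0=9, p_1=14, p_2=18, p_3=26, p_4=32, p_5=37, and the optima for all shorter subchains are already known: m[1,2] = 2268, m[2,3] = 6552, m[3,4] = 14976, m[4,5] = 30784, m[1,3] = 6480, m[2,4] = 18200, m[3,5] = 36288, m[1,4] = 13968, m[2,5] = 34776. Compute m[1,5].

m[1,5] = min over k∈[1,4] of m[1,k]+m[k+1,5]+p_{0}·p_k·p_{5}.
k=1: 0 + 34776 + 9·14·37 = 39438; k=2: 2268 + 36288 + 9·18·37 = 44550; k=3: 6480 + 30784 + 9·26·37 = 45922; k=4: 13968 + 0 + 9·32·37 = 24624.
Minimum: 24624 at k=4.

24624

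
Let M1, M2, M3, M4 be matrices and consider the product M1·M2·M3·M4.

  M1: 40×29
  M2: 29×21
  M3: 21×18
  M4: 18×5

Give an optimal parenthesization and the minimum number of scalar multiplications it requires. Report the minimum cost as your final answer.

10735

Adjacent pairs: M1M2 = 40·29·21 = 24360; M2M3 = 29·21·18 = 10962; M3M4 = 21·18·5 = 1890.
Length 3: M1..M3: k=1: 0+10962+40·29·18=31842; k=2: 24360+0+40·21·18=39480 → min 31842 | M2..M4: k=2: 0+1890+29·21·5=4935; k=3: 10962+0+29·18·5=13572 → min 4935.
Length 4: M1..M4: k=1: 0+4935+40·29·5=10735; k=2: 24360+1890+40·21·5=30450; k=3: 31842+0+40·18·5=35442 → min 10735.
Optimal parenthesization: (M1·(M2·(M3·M4))) with cost 10735.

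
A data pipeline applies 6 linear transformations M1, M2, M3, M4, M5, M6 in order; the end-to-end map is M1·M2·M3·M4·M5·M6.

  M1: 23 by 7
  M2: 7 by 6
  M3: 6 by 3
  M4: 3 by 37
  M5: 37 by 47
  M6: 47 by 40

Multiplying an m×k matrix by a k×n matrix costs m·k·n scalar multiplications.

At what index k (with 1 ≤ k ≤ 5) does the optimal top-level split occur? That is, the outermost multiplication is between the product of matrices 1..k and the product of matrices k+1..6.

Adjacent pairs: M1M2 = 23·7·6 = 966; M2M3 = 7·6·3 = 126; M3M4 = 6·3·37 = 666; M4M5 = 3·37·47 = 5217; M5M6 = 37·47·40 = 69560.
Length 3: M1..M3: k=1: 0+126+23·7·3=609; k=2: 966+0+23·6·3=1380 → min 609 | M2..M4: k=2: 0+666+7·6·37=2220; k=3: 126+0+7·3·37=903 → min 903 | M3..M5: k=3: 0+5217+6·3·47=6063; k=4: 666+0+6·37·47=11100 → min 6063 | M4..M6: k=4: 0+69560+3·37·40=74000; k=5: 5217+0+3·47·40=10857 → min 10857.
Length 4: M1..M4: k=1: 0+903+23·7·37=6860; k=2: 966+666+23·6·37=6738; k=3: 609+0+23·3·37=3162 → min 3162 | M2..M5: k=2: 0+6063+7·6·47=8037; k=3: 126+5217+7·3·47=6330; k=4: 903+0+7·37·47=13076 → min 6330 | M3..M6: k=3: 0+10857+6·3·40=11577; k=4: 666+69560+6·37·40=79106; k=5: 6063+0+6·47·40=17343 → min 11577.
Length 5: M1..M5: k=1: 0+6330+23·7·47=13897; k=2: 966+6063+23·6·47=13515; k=3: 609+5217+23·3·47=9069; k=4: 3162+0+23·37·47=43159 → min 9069 | M2..M6: k=2: 0+11577+7·6·40=13257; k=3: 126+10857+7·3·40=11823; k=4: 903+69560+7·37·40=80823; k=5: 6330+0+7·47·40=19490 → min 11823.
Top-level splits: k=1: (M1..M1)·(M2..M6) → 0+11823+23·7·40 = 18263; k=2: (M1..M2)·(M3..M6) → 966+11577+23·6·40 = 18063; k=3: (M1..M3)·(M4..M6) → 609+10857+23·3·40 = 14226; k=4: (M1..M4)·(M5..M6) → 3162+69560+23·37·40 = 106762; k=5: (M1..M5)·(M6..M6) → 9069+0+23·47·40 = 52309.
Best split is after M3, i.e. k = 3.

3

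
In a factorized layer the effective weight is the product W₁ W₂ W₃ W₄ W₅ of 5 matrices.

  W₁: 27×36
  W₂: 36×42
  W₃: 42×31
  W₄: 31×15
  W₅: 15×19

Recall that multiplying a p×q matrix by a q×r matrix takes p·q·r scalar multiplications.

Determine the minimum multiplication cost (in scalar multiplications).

Adjacent pairs: W₁W₂ = 27·36·42 = 40824; W₂W₃ = 36·42·31 = 46872; W₃W₄ = 42·31·15 = 19530; W₄W₅ = 31·15·19 = 8835.
Length 3: W₁..W₃: k=1: 0+46872+27·36·31=77004; k=2: 40824+0+27·42·31=75978 → min 75978 | W₂..W₄: k=2: 0+19530+36·42·15=42210; k=3: 46872+0+36·31·15=63612 → min 42210 | W₃..W₅: k=3: 0+8835+42·31·19=33573; k=4: 19530+0+42·15·19=31500 → min 31500.
Length 4: W₁..W₄: k=1: 0+42210+27·36·15=56790; k=2: 40824+19530+27·42·15=77364; k=3: 75978+0+27·31·15=88533 → min 56790 | W₂..W₅: k=2: 0+31500+36·42·19=60228; k=3: 46872+8835+36·31·19=76911; k=4: 42210+0+36·15·19=52470 → min 52470.
Length 5: W₁..W₅: k=1: 0+52470+27·36·19=70938; k=2: 40824+31500+27·42·19=93870; k=3: 75978+8835+27·31·19=100716; k=4: 56790+0+27·15·19=64485 → min 64485.
Optimal order: ((W₁ (W₂ (W₃ W₄))) W₅) with cost 64485.

64485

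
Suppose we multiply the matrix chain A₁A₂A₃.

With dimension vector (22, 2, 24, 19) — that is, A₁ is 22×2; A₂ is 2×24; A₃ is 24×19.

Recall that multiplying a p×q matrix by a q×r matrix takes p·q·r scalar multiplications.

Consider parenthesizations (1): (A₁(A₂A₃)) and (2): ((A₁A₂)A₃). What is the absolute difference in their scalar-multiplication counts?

9340

Order (1) = (A₁(A₂A₃)): (A₂A₃): 2×24 by 24×19 → 2×19, cost 2·24·19 = 912; (A₁(A₂A₃)): 22×2 by 2×19 → 22×19, cost 22·2·19 = 836; cumulative 1748. Total 1748.
Order (2) = ((A₁A₂)A₃): (A₁A₂): 22×2 by 2×24 → 22×24, cost 22·2·24 = 1056; ((A₁A₂)A₃): 22×24 by 24×19 → 22×19, cost 22·24·19 = 10032; cumulative 11088. Total 11088.
Difference: |1748 − 11088| = 9340.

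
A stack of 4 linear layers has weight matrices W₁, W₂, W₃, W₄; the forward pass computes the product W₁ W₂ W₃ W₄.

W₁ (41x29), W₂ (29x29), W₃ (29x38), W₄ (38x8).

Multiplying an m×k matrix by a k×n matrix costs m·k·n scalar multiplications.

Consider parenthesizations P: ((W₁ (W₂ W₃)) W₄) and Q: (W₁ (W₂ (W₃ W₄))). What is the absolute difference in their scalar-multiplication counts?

64548

Order P = ((W₁ (W₂ W₃)) W₄): (W₂ W₃): 29×29 by 29×38 → 29×38, cost 29·29·38 = 31958; (W₁ (W₂ W₃)): 41×29 by 29×38 → 41×38, cost 41·29·38 = 45182; cumulative 77140; ((W₁ (W₂ W₃)) W₄): 41×38 by 38×8 → 41×8, cost 41·38·8 = 12464; cumulative 89604. Total 89604.
Order Q = (W₁ (W₂ (W₃ W₄))): (W₃ W₄): 29×38 by 38×8 → 29×8, cost 29·38·8 = 8816; (W₂ (W₃ W₄)): 29×29 by 29×8 → 29×8, cost 29·29·8 = 6728; cumulative 15544; (W₁ (W₂ (W₃ W₄))): 41×29 by 29×8 → 41×8, cost 41·29·8 = 9512; cumulative 25056. Total 25056.
Difference: |89604 − 25056| = 64548.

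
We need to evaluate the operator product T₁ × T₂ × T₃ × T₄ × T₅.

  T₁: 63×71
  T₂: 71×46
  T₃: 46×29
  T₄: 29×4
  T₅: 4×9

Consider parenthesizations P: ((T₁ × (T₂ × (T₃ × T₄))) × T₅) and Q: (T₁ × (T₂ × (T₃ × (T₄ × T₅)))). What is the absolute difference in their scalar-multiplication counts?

44141

Order P = ((T₁ × (T₂ × (T₃ × T₄))) × T₅): (T₃ × T₄): 46×29 by 29×4 → 46×4, cost 46·29·4 = 5336; (T₂ × (T₃ × T₄)): 71×46 by 46×4 → 71×4, cost 71·46·4 = 13064; cumulative 18400; (T₁ × (T₂ × (T₃ × T₄))): 63×71 by 71×4 → 63×4, cost 63·71·4 = 17892; cumulative 36292; ((T₁ × (T₂ × (T₃ × T₄))) × T₅): 63×4 by 4×9 → 63×9, cost 63·4·9 = 2268; cumulative 38560. Total 38560.
Order Q = (T₁ × (T₂ × (T₃ × (T₄ × T₅)))): (T₄ × T₅): 29×4 by 4×9 → 29×9, cost 29·4·9 = 1044; (T₃ × (T₄ × T₅)): 46×29 by 29×9 → 46×9, cost 46·29·9 = 12006; cumulative 13050; (T₂ × (T₃ × (T₄ × T₅))): 71×46 by 46×9 → 71×9, cost 71·46·9 = 29394; cumulative 42444; (T₁ × (T₂ × (T₃ × (T₄ × T₅)))): 63×71 by 71×9 → 63×9, cost 63·71·9 = 40257; cumulative 82701. Total 82701.
Difference: |38560 − 82701| = 44141.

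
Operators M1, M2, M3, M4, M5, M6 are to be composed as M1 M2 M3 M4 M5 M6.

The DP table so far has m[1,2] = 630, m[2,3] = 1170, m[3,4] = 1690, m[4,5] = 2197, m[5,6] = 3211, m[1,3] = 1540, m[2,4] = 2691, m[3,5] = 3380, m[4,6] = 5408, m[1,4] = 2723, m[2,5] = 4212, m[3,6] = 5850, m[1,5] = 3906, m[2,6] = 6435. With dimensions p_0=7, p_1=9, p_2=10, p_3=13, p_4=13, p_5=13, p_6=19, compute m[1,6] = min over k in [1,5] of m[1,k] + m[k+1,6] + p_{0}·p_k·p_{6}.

m[1,6] = min over k∈[1,5] of m[1,k]+m[k+1,6]+p_{0}·p_k·p_{6}.
k=1: 0 + 6435 + 7·9·19 = 7632; k=2: 630 + 5850 + 7·10·19 = 7810; k=3: 1540 + 5408 + 7·13·19 = 8677; k=4: 2723 + 3211 + 7·13·19 = 7663; k=5: 3906 + 0 + 7·13·19 = 5635.
Minimum: 5635 at k=5.

5635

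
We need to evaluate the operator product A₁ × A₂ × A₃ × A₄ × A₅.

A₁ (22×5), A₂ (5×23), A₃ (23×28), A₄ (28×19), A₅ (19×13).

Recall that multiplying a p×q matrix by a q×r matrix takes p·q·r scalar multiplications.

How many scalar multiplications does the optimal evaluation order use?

Adjacent pairs: A₁A₂ = 22·5·23 = 2530; A₂A₃ = 5·23·28 = 3220; A₃A₄ = 23·28·19 = 12236; A₄A₅ = 28·19·13 = 6916.
Length 3: A₁..A₃: k=1: 0+3220+22·5·28=6300; k=2: 2530+0+22·23·28=16698 → min 6300 | A₂..A₄: k=2: 0+12236+5·23·19=14421; k=3: 3220+0+5·28·19=5880 → min 5880 | A₃..A₅: k=3: 0+6916+23·28·13=15288; k=4: 12236+0+23·19·13=17917 → min 15288.
Length 4: A₁..A₄: k=1: 0+5880+22·5·19=7970; k=2: 2530+12236+22·23·19=24380; k=3: 6300+0+22·28·19=18004 → min 7970 | A₂..A₅: k=2: 0+15288+5·23·13=16783; k=3: 3220+6916+5·28·13=11956; k=4: 5880+0+5·19·13=7115 → min 7115.
Length 5: A₁..A₅: k=1: 0+7115+22·5·13=8545; k=2: 2530+15288+22·23·13=24396; k=3: 6300+6916+22·28·13=21224; k=4: 7970+0+22·19·13=13404 → min 8545.
Optimal order: (A₁ × (((A₂ × A₃) × A₄) × A₅)) with cost 8545.

8545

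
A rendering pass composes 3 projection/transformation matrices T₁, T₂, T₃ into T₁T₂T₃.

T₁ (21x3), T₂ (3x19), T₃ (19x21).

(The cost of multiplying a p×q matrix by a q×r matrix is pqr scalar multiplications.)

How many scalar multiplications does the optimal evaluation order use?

Order (T₁(T₂T₃)): (T₂T₃): 3×19 by 19×21 → 3×21, cost 3·19·21 = 1197; (T₁(T₂T₃)): 21×3 by 3×21 → 21×21, cost 21·3·21 = 1323; cumulative 2520. Total 2520.
Order ((T₁T₂)T₃): (T₁T₂): 21×3 by 3×19 → 21×19, cost 21·3·19 = 1197; ((T₁T₂)T₃): 21×19 by 19×21 → 21×21, cost 21·19·21 = 8379; cumulative 9576. Total 9576.
Minimum: 2520.

2520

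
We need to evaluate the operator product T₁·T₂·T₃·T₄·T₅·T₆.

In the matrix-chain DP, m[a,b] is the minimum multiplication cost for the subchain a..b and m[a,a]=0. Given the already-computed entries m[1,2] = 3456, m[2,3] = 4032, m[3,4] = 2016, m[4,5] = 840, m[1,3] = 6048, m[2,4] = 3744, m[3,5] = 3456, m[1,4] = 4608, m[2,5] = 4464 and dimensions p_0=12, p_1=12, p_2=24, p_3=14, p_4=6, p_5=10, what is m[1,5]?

5328

m[1,5] = min over k∈[1,4] of m[1,k]+m[k+1,5]+p_{0}·p_k·p_{5}.
k=1: 0 + 4464 + 12·12·10 = 5904; k=2: 3456 + 3456 + 12·24·10 = 9792; k=3: 6048 + 840 + 12·14·10 = 8568; k=4: 4608 + 0 + 12·6·10 = 5328.
Minimum: 5328 at k=4.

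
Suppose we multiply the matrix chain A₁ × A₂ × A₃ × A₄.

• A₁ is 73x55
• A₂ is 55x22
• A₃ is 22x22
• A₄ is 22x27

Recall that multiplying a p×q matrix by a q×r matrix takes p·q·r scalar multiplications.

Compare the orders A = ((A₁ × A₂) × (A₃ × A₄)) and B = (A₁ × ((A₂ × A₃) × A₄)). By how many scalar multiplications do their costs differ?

Order A = ((A₁ × A₂) × (A₃ × A₄)): (A₁ × A₂): 73×55 by 55×22 → 73×22, cost 73·55·22 = 88330; (A₃ × A₄): 22×22 by 22×27 → 22×27, cost 22·22·27 = 13068; ((A₁ × A₂) × (A₃ × A₄)): 73×22 by 22×27 → 73×27, cost 73·22·27 = 43362; cumulative 144760. Total 144760.
Order B = (A₁ × ((A₂ × A₃) × A₄)): (A₂ × A₃): 55×22 by 22×22 → 55×22, cost 55·22·22 = 26620; ((A₂ × A₃) × A₄): 55×22 by 22×27 → 55×27, cost 55·22·27 = 32670; cumulative 59290; (A₁ × ((A₂ × A₃) × A₄)): 73×55 by 55×27 → 73×27, cost 73·55·27 = 108405; cumulative 167695. Total 167695.
Difference: |144760 − 167695| = 22935.

22935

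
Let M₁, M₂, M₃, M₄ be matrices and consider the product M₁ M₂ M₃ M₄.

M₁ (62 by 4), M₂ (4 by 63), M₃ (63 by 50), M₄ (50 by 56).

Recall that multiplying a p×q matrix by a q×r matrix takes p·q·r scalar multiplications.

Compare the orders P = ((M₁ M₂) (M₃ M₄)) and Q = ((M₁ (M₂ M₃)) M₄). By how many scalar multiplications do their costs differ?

Order P = ((M₁ M₂) (M₃ M₄)): (M₁ M₂): 62×4 by 4×63 → 62×63, cost 62·4·63 = 15624; (M₃ M₄): 63×50 by 50×56 → 63×56, cost 63·50·56 = 176400; ((M₁ M₂) (M₃ M₄)): 62×63 by 63×56 → 62×56, cost 62·63·56 = 218736; cumulative 410760. Total 410760.
Order Q = ((M₁ (M₂ M₃)) M₄): (M₂ M₃): 4×63 by 63×50 → 4×50, cost 4·63·50 = 12600; (M₁ (M₂ M₃)): 62×4 by 4×50 → 62×50, cost 62·4·50 = 12400; cumulative 25000; ((M₁ (M₂ M₃)) M₄): 62×50 by 50×56 → 62×56, cost 62·50·56 = 173600; cumulative 198600. Total 198600.
Difference: |410760 − 198600| = 212160.

212160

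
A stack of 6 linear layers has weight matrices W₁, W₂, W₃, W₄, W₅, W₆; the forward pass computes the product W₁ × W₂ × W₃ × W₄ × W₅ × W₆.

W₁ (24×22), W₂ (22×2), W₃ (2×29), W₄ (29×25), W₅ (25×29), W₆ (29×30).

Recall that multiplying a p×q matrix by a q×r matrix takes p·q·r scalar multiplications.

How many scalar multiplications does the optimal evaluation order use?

Adjacent pairs: W₁W₂ = 24·22·2 = 1056; W₂W₃ = 22·2·29 = 1276; W₃W₄ = 2·29·25 = 1450; W₄W₅ = 29·25·29 = 21025; W₅W₆ = 25·29·30 = 21750.
Length 3: W₁..W₃: k=1: 0+1276+24·22·29=16588; k=2: 1056+0+24·2·29=2448 → min 2448 | W₂..W₄: k=2: 0+1450+22·2·25=2550; k=3: 1276+0+22·29·25=17226 → min 2550 | W₃..W₅: k=3: 0+21025+2·29·29=22707; k=4: 1450+0+2·25·29=2900 → min 2900 | W₄..W₆: k=4: 0+21750+29·25·30=43500; k=5: 21025+0+29·29·30=46255 → min 43500.
Length 4: W₁..W₄: k=1: 0+2550+24·22·25=15750; k=2: 1056+1450+24·2·25=3706; k=3: 2448+0+24·29·25=19848 → min 3706 | W₂..W₅: k=2: 0+2900+22·2·29=4176; k=3: 1276+21025+22·29·29=40803; k=4: 2550+0+22·25·29=18500 → min 4176 | W₃..W₆: k=3: 0+43500+2·29·30=45240; k=4: 1450+21750+2·25·30=24700; k=5: 2900+0+2·29·30=4640 → min 4640.
Length 5: W₁..W₅: k=1: 0+4176+24·22·29=19488; k=2: 1056+2900+24·2·29=5348; k=3: 2448+21025+24·29·29=43657; k=4: 3706+0+24·25·29=21106 → min 5348 | W₂..W₆: k=2: 0+4640+22·2·30=5960; k=3: 1276+43500+22·29·30=63916; k=4: 2550+21750+22·25·30=40800; k=5: 4176+0+22·29·30=23316 → min 5960.
Length 6: W₁..W₆: k=1: 0+5960+24·22·30=21800; k=2: 1056+4640+24·2·30=7136; k=3: 2448+43500+24·29·30=66828; k=4: 3706+21750+24·25·30=43456; k=5: 5348+0+24·29·30=26228 → min 7136.
Optimal order: ((W₁ × W₂) × (((W₃ × W₄) × W₅) × W₆)) with cost 7136.

7136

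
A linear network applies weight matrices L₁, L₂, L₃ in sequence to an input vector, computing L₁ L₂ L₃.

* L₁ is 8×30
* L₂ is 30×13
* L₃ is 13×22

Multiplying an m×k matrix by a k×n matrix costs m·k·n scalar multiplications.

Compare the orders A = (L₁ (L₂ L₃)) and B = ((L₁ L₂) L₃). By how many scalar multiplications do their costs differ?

Order A = (L₁ (L₂ L₃)): (L₂ L₃): 30×13 by 13×22 → 30×22, cost 30·13·22 = 8580; (L₁ (L₂ L₃)): 8×30 by 30×22 → 8×22, cost 8·30·22 = 5280; cumulative 13860. Total 13860.
Order B = ((L₁ L₂) L₃): (L₁ L₂): 8×30 by 30×13 → 8×13, cost 8·30·13 = 3120; ((L₁ L₂) L₃): 8×13 by 13×22 → 8×22, cost 8·13·22 = 2288; cumulative 5408. Total 5408.
Difference: |13860 − 5408| = 8452.

8452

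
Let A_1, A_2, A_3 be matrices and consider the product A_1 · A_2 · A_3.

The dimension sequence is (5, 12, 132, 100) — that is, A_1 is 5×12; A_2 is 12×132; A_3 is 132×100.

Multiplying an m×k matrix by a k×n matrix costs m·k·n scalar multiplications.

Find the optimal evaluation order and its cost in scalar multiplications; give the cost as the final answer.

73920

(A_1 · (A_2 · A_3)): cost 164400.
((A_1 · A_2) · A_3): cost 73920.
Optimal: ((A_1 · A_2) · A_3) with cost 73920.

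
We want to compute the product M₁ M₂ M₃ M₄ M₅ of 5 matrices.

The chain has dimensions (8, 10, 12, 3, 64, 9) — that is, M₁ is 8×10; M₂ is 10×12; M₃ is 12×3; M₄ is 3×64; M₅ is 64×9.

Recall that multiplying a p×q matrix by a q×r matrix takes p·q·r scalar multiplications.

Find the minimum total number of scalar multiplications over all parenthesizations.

2544

Adjacent pairs: M₁M₂ = 8·10·12 = 960; M₂M₃ = 10·12·3 = 360; M₃M₄ = 12·3·64 = 2304; M₄M₅ = 3·64·9 = 1728.
Length 3: M₁..M₃: k=1: 0+360+8·10·3=600; k=2: 960+0+8·12·3=1248 → min 600 | M₂..M₄: k=2: 0+2304+10·12·64=9984; k=3: 360+0+10·3·64=2280 → min 2280 | M₃..M₅: k=3: 0+1728+12·3·9=2052; k=4: 2304+0+12·64·9=9216 → min 2052.
Length 4: M₁..M₄: k=1: 0+2280+8·10·64=7400; k=2: 960+2304+8·12·64=9408; k=3: 600+0+8·3·64=2136 → min 2136 | M₂..M₅: k=2: 0+2052+10·12·9=3132; k=3: 360+1728+10·3·9=2358; k=4: 2280+0+10·64·9=8040 → min 2358.
Length 5: M₁..M₅: k=1: 0+2358+8·10·9=3078; k=2: 960+2052+8·12·9=3876; k=3: 600+1728+8·3·9=2544; k=4: 2136+0+8·64·9=6744 → min 2544.
Optimal order: ((M₁ (M₂ M₃)) (M₄ M₅)) with cost 2544.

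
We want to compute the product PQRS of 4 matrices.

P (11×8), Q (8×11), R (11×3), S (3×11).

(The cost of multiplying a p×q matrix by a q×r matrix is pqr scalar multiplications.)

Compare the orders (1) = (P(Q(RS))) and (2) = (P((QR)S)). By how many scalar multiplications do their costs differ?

803

Order (1) = (P(Q(RS))): (RS): 11×3 by 3×11 → 11×11, cost 11·3·11 = 363; (Q(RS)): 8×11 by 11×11 → 8×11, cost 8·11·11 = 968; cumulative 1331; (P(Q(RS))): 11×8 by 8×11 → 11×11, cost 11·8·11 = 968; cumulative 2299. Total 2299.
Order (2) = (P((QR)S)): (QR): 8×11 by 11×3 → 8×3, cost 8·11·3 = 264; ((QR)S): 8×3 by 3×11 → 8×11, cost 8·3·11 = 264; cumulative 528; (P((QR)S)): 11×8 by 8×11 → 11×11, cost 11·8·11 = 968; cumulative 1496. Total 1496.
Difference: |2299 − 1496| = 803.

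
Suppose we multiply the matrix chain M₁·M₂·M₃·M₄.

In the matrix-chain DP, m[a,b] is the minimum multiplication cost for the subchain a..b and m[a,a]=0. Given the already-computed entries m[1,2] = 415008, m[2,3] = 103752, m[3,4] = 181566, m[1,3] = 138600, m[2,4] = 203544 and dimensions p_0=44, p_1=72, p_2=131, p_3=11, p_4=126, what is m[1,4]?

m[1,4] = min over k∈[1,3] of m[1,k]+m[k+1,4]+p_{0}·p_k·p_{4}.
k=1: 0 + 203544 + 44·72·126 = 602712; k=2: 415008 + 181566 + 44·131·126 = 1322838; k=3: 138600 + 0 + 44·11·126 = 199584.
Minimum: 199584 at k=3.

199584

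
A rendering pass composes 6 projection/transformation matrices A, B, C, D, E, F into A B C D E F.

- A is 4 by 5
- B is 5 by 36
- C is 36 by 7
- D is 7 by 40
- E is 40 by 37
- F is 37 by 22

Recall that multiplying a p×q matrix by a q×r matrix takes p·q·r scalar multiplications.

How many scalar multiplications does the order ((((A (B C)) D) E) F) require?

(B C): 5×36 by 36×7 → 5×7, cost 5·36·7 = 1260
(A (B C)): 4×5 by 5×7 → 4×7, cost 4·5·7 = 140; cumulative 1400
((A (B C)) D): 4×7 by 7×40 → 4×40, cost 4·7·40 = 1120; cumulative 2520
(((A (B C)) D) E): 4×40 by 40×37 → 4×37, cost 4·40·37 = 5920; cumulative 8440
((((A (B C)) D) E) F): 4×37 by 37×22 → 4×22, cost 4·37·22 = 3256; cumulative 11696
Total: 11696 scalar multiplications.

11696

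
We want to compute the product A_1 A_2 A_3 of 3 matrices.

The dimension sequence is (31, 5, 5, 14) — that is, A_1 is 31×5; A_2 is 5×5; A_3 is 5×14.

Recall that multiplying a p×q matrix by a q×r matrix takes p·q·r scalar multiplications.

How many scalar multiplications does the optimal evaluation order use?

Order (A_1 (A_2 A_3)): (A_2 A_3): 5×5 by 5×14 → 5×14, cost 5·5·14 = 350; (A_1 (A_2 A_3)): 31×5 by 5×14 → 31×14, cost 31·5·14 = 2170; cumulative 2520. Total 2520.
Order ((A_1 A_2) A_3): (A_1 A_2): 31×5 by 5×5 → 31×5, cost 31·5·5 = 775; ((A_1 A_2) A_3): 31×5 by 5×14 → 31×14, cost 31·5·14 = 2170; cumulative 2945. Total 2945.
Minimum: 2520.

2520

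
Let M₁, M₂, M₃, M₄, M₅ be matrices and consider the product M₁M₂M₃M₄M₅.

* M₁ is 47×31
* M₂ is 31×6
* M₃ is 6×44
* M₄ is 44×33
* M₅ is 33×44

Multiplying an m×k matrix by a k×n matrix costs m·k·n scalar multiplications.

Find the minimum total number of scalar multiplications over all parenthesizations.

Adjacent pairs: M₁M₂ = 47·31·6 = 8742; M₂M₃ = 31·6·44 = 8184; M₃M₄ = 6·44·33 = 8712; M₄M₅ = 44·33·44 = 63888.
Length 3: M₁..M₃: k=1: 0+8184+47·31·44=72292; k=2: 8742+0+47·6·44=21150 → min 21150 | M₂..M₄: k=2: 0+8712+31·6·33=14850; k=3: 8184+0+31·44·33=53196 → min 14850 | M₃..M₅: k=3: 0+63888+6·44·44=75504; k=4: 8712+0+6·33·44=17424 → min 17424.
Length 4: M₁..M₄: k=1: 0+14850+47·31·33=62931; k=2: 8742+8712+47·6·33=26760; k=3: 21150+0+47·44·33=89394 → min 26760 | M₂..M₅: k=2: 0+17424+31·6·44=25608; k=3: 8184+63888+31·44·44=132088; k=4: 14850+0+31·33·44=59862 → min 25608.
Length 5: M₁..M₅: k=1: 0+25608+47·31·44=89716; k=2: 8742+17424+47·6·44=38574; k=3: 21150+63888+47·44·44=176030; k=4: 26760+0+47·33·44=95004 → min 38574.
Optimal order: ((M₁M₂)((M₃M₄)M₅)) with cost 38574.

38574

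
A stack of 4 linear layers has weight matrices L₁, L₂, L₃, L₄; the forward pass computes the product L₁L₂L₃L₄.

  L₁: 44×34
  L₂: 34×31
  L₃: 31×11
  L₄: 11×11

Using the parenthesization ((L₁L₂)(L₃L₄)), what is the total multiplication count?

(L₁L₂): 44×34 by 34×31 → 44×31, cost 44·34·31 = 46376
(L₃L₄): 31×11 by 11×11 → 31×11, cost 31·11·11 = 3751
((L₁L₂)(L₃L₄)): 44×31 by 31×11 → 44×11, cost 44·31·11 = 15004; cumulative 65131
Total: 65131 scalar multiplications.

65131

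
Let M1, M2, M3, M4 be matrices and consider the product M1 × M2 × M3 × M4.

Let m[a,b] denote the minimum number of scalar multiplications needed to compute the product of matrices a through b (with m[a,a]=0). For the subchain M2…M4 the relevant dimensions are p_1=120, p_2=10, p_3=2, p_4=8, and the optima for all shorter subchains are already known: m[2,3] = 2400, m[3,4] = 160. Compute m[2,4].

4320

m[2,4] = min over k∈[2,3] of m[2,k]+m[k+1,4]+p_{1}·p_k·p_{4}.
k=2: 0 + 160 + 120·10·8 = 9760; k=3: 2400 + 0 + 120·2·8 = 4320.
Minimum: 4320 at k=3.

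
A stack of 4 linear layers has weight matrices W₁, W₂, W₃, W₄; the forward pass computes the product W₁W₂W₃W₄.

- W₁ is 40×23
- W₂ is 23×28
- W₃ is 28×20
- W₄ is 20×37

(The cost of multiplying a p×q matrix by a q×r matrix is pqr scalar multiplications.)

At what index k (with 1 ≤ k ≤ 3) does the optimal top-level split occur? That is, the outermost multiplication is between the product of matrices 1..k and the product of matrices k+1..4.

3

Adjacent pairs: W₁W₂ = 40·23·28 = 25760; W₂W₃ = 23·28·20 = 12880; W₃W₄ = 28·20·37 = 20720.
Length 3: W₁..W₃: k=1: 0+12880+40·23·20=31280; k=2: 25760+0+40·28·20=48160 → min 31280 | W₂..W₄: k=2: 0+20720+23·28·37=44548; k=3: 12880+0+23·20·37=29900 → min 29900.
Top-level splits: k=1: (W₁..W₁)·(W₂..W₄) → 0+29900+40·23·37 = 63940; k=2: (W₁..W₂)·(W₃..W₄) → 25760+20720+40·28·37 = 87920; k=3: (W₁..W₃)·(W₄..W₄) → 31280+0+40·20·37 = 60880.
Best split is after W₃, i.e. k = 3.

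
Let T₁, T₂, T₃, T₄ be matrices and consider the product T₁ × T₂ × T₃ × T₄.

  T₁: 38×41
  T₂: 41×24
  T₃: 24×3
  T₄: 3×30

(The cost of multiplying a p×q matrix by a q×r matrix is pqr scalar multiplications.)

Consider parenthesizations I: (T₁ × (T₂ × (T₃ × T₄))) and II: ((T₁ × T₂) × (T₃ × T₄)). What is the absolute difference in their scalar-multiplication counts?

Order I = (T₁ × (T₂ × (T₃ × T₄))): (T₃ × T₄): 24×3 by 3×30 → 24×30, cost 24·3·30 = 2160; (T₂ × (T₃ × T₄)): 41×24 by 24×30 → 41×30, cost 41·24·30 = 29520; cumulative 31680; (T₁ × (T₂ × (T₃ × T₄))): 38×41 by 41×30 → 38×30, cost 38·41·30 = 46740; cumulative 78420. Total 78420.
Order II = ((T₁ × T₂) × (T₃ × T₄)): (T₁ × T₂): 38×41 by 41×24 → 38×24, cost 38·41·24 = 37392; (T₃ × T₄): 24×3 by 3×30 → 24×30, cost 24·3·30 = 2160; ((T₁ × T₂) × (T₃ × T₄)): 38×24 by 24×30 → 38×30, cost 38·24·30 = 27360; cumulative 66912. Total 66912.
Difference: |78420 − 66912| = 11508.

11508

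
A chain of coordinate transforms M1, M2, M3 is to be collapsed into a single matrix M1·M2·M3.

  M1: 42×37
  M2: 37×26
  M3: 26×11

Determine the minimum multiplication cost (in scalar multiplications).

27676

Order (M1·(M2·M3)): (M2·M3): 37×26 by 26×11 → 37×11, cost 37·26·11 = 10582; (M1·(M2·M3)): 42×37 by 37×11 → 42×11, cost 42·37·11 = 17094; cumulative 27676. Total 27676.
Order ((M1·M2)·M3): (M1·M2): 42×37 by 37×26 → 42×26, cost 42·37·26 = 40404; ((M1·M2)·M3): 42×26 by 26×11 → 42×11, cost 42·26·11 = 12012; cumulative 52416. Total 52416.
Minimum: 27676.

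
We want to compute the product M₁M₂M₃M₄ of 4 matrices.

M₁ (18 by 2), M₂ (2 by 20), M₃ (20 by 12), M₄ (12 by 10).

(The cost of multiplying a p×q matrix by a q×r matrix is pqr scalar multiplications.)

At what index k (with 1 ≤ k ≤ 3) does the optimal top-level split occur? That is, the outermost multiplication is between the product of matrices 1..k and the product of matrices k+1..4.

Adjacent pairs: M₁M₂ = 18·2·20 = 720; M₂M₃ = 2·20·12 = 480; M₃M₄ = 20·12·10 = 2400.
Length 3: M₁..M₃: k=1: 0+480+18·2·12=912; k=2: 720+0+18·20·12=5040 → min 912 | M₂..M₄: k=2: 0+2400+2·20·10=2800; k=3: 480+0+2·12·10=720 → min 720.
Top-level splits: k=1: (M₁..M₁)·(M₂..M₄) → 0+720+18·2·10 = 1080; k=2: (M₁..M₂)·(M₃..M₄) → 720+2400+18·20·10 = 6720; k=3: (M₁..M₃)·(M₄..M₄) → 912+0+18·12·10 = 3072.
Best split is after M₁, i.e. k = 1.

1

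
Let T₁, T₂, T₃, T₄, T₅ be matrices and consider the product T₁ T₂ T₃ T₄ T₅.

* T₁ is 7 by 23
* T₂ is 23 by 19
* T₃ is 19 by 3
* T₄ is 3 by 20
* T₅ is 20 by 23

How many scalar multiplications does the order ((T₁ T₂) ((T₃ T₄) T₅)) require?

(T₁ T₂): 7×23 by 23×19 → 7×19, cost 7·23·19 = 3059
(T₃ T₄): 19×3 by 3×20 → 19×20, cost 19·3·20 = 1140
((T₃ T₄) T₅): 19×20 by 20×23 → 19×23, cost 19·20·23 = 8740; cumulative 9880
((T₁ T₂) ((T₃ T₄) T₅)): 7×19 by 19×23 → 7×23, cost 7·19·23 = 3059; cumulative 15998
Total: 15998 scalar multiplications.

15998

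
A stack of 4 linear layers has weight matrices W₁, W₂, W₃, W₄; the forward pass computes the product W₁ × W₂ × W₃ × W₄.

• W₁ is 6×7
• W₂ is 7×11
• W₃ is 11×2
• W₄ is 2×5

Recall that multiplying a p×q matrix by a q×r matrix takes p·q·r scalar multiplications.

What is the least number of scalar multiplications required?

298

Adjacent pairs: W₁W₂ = 6·7·11 = 462; W₂W₃ = 7·11·2 = 154; W₃W₄ = 11·2·5 = 110.
Length 3: W₁..W₃: k=1: 0+154+6·7·2=238; k=2: 462+0+6·11·2=594 → min 238 | W₂..W₄: k=2: 0+110+7·11·5=495; k=3: 154+0+7·2·5=224 → min 224.
Length 4: W₁..W₄: k=1: 0+224+6·7·5=434; k=2: 462+110+6·11·5=902; k=3: 238+0+6·2·5=298 → min 298.
Optimal order: ((W₁ × (W₂ × W₃)) × W₄) with cost 298.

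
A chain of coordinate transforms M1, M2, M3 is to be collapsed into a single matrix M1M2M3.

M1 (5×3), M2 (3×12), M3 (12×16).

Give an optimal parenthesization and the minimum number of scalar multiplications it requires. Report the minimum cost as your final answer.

(M1(M2M3)): cost 816.
((M1M2)M3): cost 1140.
Optimal: (M1(M2M3)) with cost 816.

816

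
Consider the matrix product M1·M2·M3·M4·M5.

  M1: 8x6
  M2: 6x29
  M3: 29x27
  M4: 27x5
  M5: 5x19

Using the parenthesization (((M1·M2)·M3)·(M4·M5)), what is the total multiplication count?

(M1·M2): 8×6 by 6×29 → 8×29, cost 8·6·29 = 1392
((M1·M2)·M3): 8×29 by 29×27 → 8×27, cost 8·29·27 = 6264; cumulative 7656
(M4·M5): 27×5 by 5×19 → 27×19, cost 27·5·19 = 2565
(((M1·M2)·M3)·(M4·M5)): 8×27 by 27×19 → 8×19, cost 8·27·19 = 4104; cumulative 14325
Total: 14325 scalar multiplications.

14325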